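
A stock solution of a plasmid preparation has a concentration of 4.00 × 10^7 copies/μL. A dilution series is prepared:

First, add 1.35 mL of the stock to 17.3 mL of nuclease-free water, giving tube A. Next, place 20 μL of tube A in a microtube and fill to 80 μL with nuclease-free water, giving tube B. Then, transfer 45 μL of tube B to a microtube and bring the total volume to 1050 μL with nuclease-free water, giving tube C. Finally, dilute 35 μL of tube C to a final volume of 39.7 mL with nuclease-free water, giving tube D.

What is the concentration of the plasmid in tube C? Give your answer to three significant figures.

Step 1: 1.35 mL + 17.3 mL = 18.65 mL total → factor 18.65/1.35 = 13.815
Step 2: 20 μL brought to 80 μL → factor 80/20 = 4
Step 3: 45 μL brought to 1050 μL → factor 1050/45 = 23.333
Dilution factor through tube C = 13.815 × 4 × 23.333 = 1289.4
[tube C] = 4.00 × 10^7 copies/μL / 1289.4 = 3.10 × 10^4 copies/μL

3.10 × 10^4 copies/μL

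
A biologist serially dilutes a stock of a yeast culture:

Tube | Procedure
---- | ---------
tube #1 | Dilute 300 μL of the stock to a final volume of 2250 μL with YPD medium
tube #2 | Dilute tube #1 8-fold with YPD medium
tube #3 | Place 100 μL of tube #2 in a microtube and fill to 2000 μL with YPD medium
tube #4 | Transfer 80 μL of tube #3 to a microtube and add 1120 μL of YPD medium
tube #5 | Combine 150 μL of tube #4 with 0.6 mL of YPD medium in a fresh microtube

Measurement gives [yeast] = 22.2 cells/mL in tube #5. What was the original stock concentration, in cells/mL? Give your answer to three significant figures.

2.00 × 10^6 cells/mL

Step 1: 300 μL brought to 2250 μL → factor 2250/300 = 7.5
Step 2: 8-fold → factor 8
Step 3: 100 μL brought to 2000 μL → factor 2000/100 = 20
Step 4: 80 μL + 1120 μL = 1200 μL total → factor 1200/80 = 15
Step 5: 150 μL + 0.6 mL = 750 μL total → factor 750/150 = 5
Overall dilution factor = 7.5 × 8 × 20 × 15 × 5 = 90000
Stock = 22.2 cells/mL × 90000 = 2.00 × 10^6 cells/mL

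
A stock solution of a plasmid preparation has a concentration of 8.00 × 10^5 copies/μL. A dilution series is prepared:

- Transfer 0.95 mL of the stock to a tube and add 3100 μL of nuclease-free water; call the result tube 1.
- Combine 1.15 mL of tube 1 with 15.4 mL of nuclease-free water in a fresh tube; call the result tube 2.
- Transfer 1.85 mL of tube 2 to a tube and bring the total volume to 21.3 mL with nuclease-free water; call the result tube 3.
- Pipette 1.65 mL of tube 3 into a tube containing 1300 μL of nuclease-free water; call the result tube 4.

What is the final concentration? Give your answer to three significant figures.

Step 1: 0.95 mL + 3100 μL = 4.05 mL total → factor 4.05/0.95 = 4.2632
Step 2: 1.15 mL + 15.4 mL = 16.55 mL total → factor 16.55/1.15 = 14.391
Step 3: 1.85 mL brought to 21.3 mL → factor 21.3/1.85 = 11.514
Step 4: 1.65 mL + 1300 μL = 2.95 mL total → factor 2.95/1.65 = 1.7879
Overall dilution factor = 4.2632 × 14.391 × 11.514 × 1.7879 = 1262.9
Final = 8.00 × 10^5 copies/μL / 1262.9 = 633 copies/μL

633 copies/μL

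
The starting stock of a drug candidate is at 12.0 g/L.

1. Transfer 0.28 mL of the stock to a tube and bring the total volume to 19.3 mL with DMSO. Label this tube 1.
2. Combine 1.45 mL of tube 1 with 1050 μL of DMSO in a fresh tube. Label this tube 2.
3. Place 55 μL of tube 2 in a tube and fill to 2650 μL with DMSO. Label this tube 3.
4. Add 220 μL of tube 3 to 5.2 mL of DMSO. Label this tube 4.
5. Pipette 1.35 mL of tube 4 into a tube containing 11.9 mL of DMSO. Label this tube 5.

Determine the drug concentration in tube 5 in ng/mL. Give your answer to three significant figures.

Step 1: 0.28 mL brought to 19.3 mL → factor 19.3/0.28 = 68.929
Step 2: 1.45 mL + 1050 μL = 2.5 mL total → factor 2.5/1.45 = 1.7241
Step 3: 55 μL brought to 2650 μL → factor 2650/55 = 48.182
Step 4: 220 μL + 5.2 mL = 5420 μL total → factor 5420/220 = 24.636
Step 5: 1.35 mL + 11.9 mL = 13.25 mL total → factor 13.25/1.35 = 9.8148
Overall dilution factor = 68.929 × 1.7241 × 48.182 × 24.636 × 9.8148 = 1.3846 × 10^6
Final = 12.0 g/L / 1.3846 × 10^6 = 8.667 × 10^-6 g/L = 8.67 ng/mL

8.67 ng/mL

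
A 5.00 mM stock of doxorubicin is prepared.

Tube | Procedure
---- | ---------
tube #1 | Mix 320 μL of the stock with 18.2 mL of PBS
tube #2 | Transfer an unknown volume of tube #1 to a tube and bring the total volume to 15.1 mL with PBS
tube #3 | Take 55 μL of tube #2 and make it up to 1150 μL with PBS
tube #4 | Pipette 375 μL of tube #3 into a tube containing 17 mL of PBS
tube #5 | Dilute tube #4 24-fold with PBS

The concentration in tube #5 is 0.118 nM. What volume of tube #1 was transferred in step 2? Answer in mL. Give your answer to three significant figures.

Step 1: 320 μL + 18.2 mL = 18520 μL total → factor 18520/320 = 57.875
Step 2: v brought to 15.1 mL → factor = 15.1 mL/v
Step 3: 55 μL brought to 1150 μL → factor 1150/55 = 20.909
Step 4: 375 μL + 17 mL = 17375 μL total → factor 17375/375 = 46.333
Step 5: 24-fold → factor 24
Product of known-step factors = 1.3456 × 10^6
Overall factor = 5.00 mM / (0.118 nM) = 4.2373 × 10^7
Step-2 factor = 4.2373 × 10^7 / 1.3456 × 10^6 = 31.489
v = 15.1 mL / 31.489 = 0.480 mL

0.480 mL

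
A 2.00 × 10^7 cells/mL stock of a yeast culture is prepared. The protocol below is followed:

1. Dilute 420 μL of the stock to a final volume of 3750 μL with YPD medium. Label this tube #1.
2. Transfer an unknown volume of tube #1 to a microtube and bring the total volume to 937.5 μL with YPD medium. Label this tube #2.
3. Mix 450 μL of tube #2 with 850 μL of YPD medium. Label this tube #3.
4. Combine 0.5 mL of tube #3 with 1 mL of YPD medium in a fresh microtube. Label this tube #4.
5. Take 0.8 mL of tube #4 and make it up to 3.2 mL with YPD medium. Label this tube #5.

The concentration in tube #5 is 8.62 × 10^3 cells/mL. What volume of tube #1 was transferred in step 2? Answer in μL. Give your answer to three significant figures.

125 μL

Step 1: 420 μL brought to 3750 μL → factor 3750/420 = 8.9286
Step 2: v brought to 937.5 μL → factor = 937.5 μL/v
Step 3: 450 μL + 850 μL = 1300 μL total → factor 1300/450 = 2.8889
Step 4: 0.5 mL + 1 mL = 1.5 mL total → factor 1.5/0.5 = 3
Step 5: 0.8 mL brought to 3.2 mL → factor 3.2/0.8 = 4
Product of known-step factors = 309.52
Overall factor = 2.00 × 10^7 cells/mL / (8.62 × 10^3 cells/mL) = 2320.2
Step-2 factor = 2320.2 / 309.52 = 7.496
v = 937.5 μL / 7.496 = 125 μL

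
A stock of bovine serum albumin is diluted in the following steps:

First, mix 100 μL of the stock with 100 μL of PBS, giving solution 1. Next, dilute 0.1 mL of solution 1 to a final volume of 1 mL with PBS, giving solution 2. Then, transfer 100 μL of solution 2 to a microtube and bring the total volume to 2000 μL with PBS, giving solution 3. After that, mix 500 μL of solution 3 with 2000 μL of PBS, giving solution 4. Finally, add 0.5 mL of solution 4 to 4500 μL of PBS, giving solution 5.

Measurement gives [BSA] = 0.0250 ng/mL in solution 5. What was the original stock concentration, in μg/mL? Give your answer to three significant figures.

Step 1: 100 μL + 100 μL = 200 μL total → factor 200/100 = 2
Step 2: 0.1 mL brought to 1 mL → factor 1/0.1 = 10
Step 3: 100 μL brought to 2000 μL → factor 2000/100 = 20
Step 4: 500 μL + 2000 μL = 2500 μL total → factor 2500/500 = 5
Step 5: 0.5 mL + 4500 μL = 5 mL total → factor 5/0.5 = 10
Overall dilution factor = 2 × 10 × 20 × 5 × 10 = 20000
Stock = 0.0250 ng/mL × 20000 = 500.0 ng/mL = 0.500 μg/mL

0.500 μg/mL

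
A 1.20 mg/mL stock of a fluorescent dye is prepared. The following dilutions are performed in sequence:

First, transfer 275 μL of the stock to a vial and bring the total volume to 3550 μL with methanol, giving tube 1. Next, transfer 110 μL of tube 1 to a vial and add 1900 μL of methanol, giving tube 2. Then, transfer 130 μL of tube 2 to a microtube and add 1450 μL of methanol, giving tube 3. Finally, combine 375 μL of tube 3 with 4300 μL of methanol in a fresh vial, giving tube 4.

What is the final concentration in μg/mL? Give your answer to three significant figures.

Step 1: 275 μL brought to 3550 μL → factor 3550/275 = 12.909
Step 2: 110 μL + 1900 μL = 2010 μL total → factor 2010/110 = 18.273
Step 3: 130 μL + 1450 μL = 1580 μL total → factor 1580/130 = 12.154
Step 4: 375 μL + 4300 μL = 4675 μL total → factor 4675/375 = 12.467
Overall dilution factor = 12.909 × 18.273 × 12.154 × 12.467 = 35741
Final = 1.20 mg/mL / 35741 = 3.358 × 10^-5 mg/mL = 0.0336 μg/mL

0.0336 μg/mL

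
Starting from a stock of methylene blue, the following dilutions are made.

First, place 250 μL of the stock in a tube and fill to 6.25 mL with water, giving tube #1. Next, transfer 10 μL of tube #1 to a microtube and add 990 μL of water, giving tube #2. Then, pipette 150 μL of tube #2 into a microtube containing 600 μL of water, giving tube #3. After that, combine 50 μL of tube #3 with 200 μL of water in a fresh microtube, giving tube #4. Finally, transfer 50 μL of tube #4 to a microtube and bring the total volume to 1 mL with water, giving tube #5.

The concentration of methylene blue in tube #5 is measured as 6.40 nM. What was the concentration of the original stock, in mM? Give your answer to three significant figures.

Step 1: 250 μL brought to 6.25 mL → factor 6250/250 = 25
Step 2: 10 μL + 990 μL = 1000 μL total → factor 1000/10 = 100
Step 3: 150 μL + 600 μL = 750 μL total → factor 750/150 = 5
Step 4: 50 μL + 200 μL = 250 μL total → factor 250/50 = 5
Step 5: 50 μL brought to 1 mL → factor 1000/50 = 20
Overall dilution factor = 25 × 100 × 5 × 5 × 20 = 1.25 × 10^6
Stock = 6.40 nM × 1.25 × 10^6 = 8.000 × 10^6 nM = 8.00 mM

8.00 mM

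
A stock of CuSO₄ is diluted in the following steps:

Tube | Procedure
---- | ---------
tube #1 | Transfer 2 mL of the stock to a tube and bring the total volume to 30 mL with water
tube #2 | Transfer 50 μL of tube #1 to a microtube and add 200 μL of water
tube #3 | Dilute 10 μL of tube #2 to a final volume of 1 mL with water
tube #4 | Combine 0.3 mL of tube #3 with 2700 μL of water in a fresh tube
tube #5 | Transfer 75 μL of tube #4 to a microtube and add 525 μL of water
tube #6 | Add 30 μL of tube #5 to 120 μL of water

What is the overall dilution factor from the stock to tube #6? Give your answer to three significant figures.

3.00 × 10^6

Step 1: 2 mL brought to 30 mL → factor 30/2 = 15
Step 2: 50 μL + 200 μL = 250 μL total → factor 250/50 = 5
Step 3: 10 μL brought to 1 mL → factor 1000/10 = 100
Step 4: 0.3 mL + 2700 μL = 3 mL total → factor 3/0.3 = 10
Step 5: 75 μL + 525 μL = 600 μL total → factor 600/75 = 8
Step 6: 30 μL + 120 μL = 150 μL total → factor 150/30 = 5
Overall dilution factor = 15 × 5 × 100 × 10 × 8 × 5 = 3 × 10^6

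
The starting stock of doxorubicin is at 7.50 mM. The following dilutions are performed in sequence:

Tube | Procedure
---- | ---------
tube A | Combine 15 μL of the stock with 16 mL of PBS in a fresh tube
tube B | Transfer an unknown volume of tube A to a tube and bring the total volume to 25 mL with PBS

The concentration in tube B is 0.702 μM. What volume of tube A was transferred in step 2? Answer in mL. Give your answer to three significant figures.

2.50 mL

Step 1: 15 μL + 16 mL = 16015 μL total → factor 16015/15 = 1067.7
Step 2: v brought to 25 mL → factor = 25 mL/v
Product of known-step factors = 1067.7
Overall factor = 7.50 mM / (0.702 μM) = 10684
Step-2 factor = 10684 / 1067.7 = 10.007
v = 25 mL / 10.007 = 2.50 mL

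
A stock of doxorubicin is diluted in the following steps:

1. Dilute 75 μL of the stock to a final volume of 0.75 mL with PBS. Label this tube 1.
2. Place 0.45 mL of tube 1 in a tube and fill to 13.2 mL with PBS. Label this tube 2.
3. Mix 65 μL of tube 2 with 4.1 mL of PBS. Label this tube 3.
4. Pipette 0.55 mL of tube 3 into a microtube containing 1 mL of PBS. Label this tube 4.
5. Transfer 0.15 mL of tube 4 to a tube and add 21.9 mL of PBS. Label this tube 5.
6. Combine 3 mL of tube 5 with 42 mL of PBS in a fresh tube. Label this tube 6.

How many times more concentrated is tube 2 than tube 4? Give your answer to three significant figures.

Step 1: 75 μL brought to 0.75 mL → factor 750/75 = 10
Step 2: 0.45 mL brought to 13.2 mL → factor 13.2/0.45 = 29.333
Step 3: 65 μL + 4.1 mL = 4165 μL total → factor 4165/65 = 64.077
Step 4: 0.55 mL + 1 mL = 1.55 mL total → factor 1.55/0.55 = 2.8182
Dilution factor to tube 2 = 293.33; to tube 4 = 52970
[tube 2]/[tube 4] = (factor to tube 4)/(factor to tube 2) = 52970/293.33 = 181

181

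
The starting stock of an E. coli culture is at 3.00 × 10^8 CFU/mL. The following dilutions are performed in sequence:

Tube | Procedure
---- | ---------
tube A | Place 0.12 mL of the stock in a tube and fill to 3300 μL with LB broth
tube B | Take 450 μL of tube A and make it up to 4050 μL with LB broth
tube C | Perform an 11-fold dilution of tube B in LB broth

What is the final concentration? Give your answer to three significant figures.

1.10 × 10^5 CFU/mL

Step 1: 0.12 mL brought to 3300 μL → factor 3.3/0.12 = 27.5
Step 2: 450 μL brought to 4050 μL → factor 4050/450 = 9
Step 3: 11-fold → factor 11
Overall dilution factor = 27.5 × 9 × 11 = 2722.5
Final = 3.00 × 10^8 CFU/mL / 2722.5 = 1.10 × 10^5 CFU/mL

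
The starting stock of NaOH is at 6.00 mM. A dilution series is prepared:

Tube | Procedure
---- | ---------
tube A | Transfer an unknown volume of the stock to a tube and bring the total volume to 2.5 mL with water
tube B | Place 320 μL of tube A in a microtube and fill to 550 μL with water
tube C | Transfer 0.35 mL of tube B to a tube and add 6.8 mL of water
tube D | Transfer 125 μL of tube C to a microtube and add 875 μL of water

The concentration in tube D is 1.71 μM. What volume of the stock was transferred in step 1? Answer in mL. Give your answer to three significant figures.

Step 1: v brought to 2.5 mL → factor = 2.5 mL/v
Step 2: 320 μL brought to 550 μL → factor 550/320 = 1.7188
Step 3: 0.35 mL + 6.8 mL = 7.15 mL total → factor 7.15/0.35 = 20.429
Step 4: 125 μL + 875 μL = 1000 μL total → factor 1000/125 = 8
Product of known-step factors = 280.89
Overall factor = 6.00 mM / (1.71 μM) = 3508.8
Step-1 factor = 3508.8 / 280.89 = 12.491
v = 2.5 mL / 12.491 = 0.200 mL

0.200 mL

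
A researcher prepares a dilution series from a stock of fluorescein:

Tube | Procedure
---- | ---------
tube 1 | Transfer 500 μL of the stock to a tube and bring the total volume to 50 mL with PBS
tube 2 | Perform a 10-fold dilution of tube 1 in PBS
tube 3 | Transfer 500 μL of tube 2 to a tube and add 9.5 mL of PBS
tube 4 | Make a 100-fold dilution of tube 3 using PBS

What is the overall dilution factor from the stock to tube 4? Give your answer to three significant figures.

2.00 × 10^6

Step 1: 500 μL brought to 50 mL → factor 50000/500 = 100
Step 2: 10-fold → factor 10
Step 3: 500 μL + 9.5 mL = 10000 μL total → factor 10000/500 = 20
Step 4: 100-fold → factor 100
Overall dilution factor = 100 × 10 × 20 × 100 = 2 × 10^6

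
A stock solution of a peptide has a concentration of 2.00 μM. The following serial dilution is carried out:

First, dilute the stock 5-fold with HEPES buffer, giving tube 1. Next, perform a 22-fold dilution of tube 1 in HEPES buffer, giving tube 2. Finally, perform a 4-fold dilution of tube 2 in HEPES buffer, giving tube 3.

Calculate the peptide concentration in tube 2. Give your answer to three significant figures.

Step 1: 5-fold → factor 5
Step 2: 22-fold → factor 22
Dilution factor through tube 2 = 5 × 22 = 110
[tube 2] = 2.00 μM / 110 = 0.0182 μM

0.0182 μM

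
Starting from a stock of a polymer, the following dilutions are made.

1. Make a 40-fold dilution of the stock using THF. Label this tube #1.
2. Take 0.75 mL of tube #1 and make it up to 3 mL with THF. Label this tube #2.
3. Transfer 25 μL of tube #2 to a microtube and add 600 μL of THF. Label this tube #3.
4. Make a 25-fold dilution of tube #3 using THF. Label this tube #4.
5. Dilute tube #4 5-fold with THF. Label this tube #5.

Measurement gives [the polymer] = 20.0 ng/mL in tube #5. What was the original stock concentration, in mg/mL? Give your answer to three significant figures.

Step 1: 40-fold → factor 40
Step 2: 0.75 mL brought to 3 mL → factor 3/0.75 = 4
Step 3: 25 μL + 600 μL = 625 μL total → factor 625/25 = 25
Step 4: 25-fold → factor 25
Step 5: 5-fold → factor 5
Overall dilution factor = 40 × 4 × 25 × 25 × 5 = 5 × 10^5
Stock = 20.0 ng/mL × 5 × 10^5 = 1.000 × 10^7 ng/mL = 10.0 mg/mL

10.0 mg/mL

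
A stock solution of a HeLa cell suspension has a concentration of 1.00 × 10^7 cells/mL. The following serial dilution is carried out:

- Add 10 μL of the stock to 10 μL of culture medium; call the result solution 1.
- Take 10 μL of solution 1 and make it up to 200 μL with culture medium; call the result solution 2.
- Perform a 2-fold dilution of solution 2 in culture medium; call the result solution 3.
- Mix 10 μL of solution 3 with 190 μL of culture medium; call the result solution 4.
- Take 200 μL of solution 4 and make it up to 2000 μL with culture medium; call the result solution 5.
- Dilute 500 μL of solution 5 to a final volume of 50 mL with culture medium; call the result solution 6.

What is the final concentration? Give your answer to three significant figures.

Step 1: 10 μL + 10 μL = 20 μL total → factor 20/10 = 2
Step 2: 10 μL brought to 200 μL → factor 200/10 = 20
Step 3: 2-fold → factor 2
Step 4: 10 μL + 190 μL = 200 μL total → factor 200/10 = 20
Step 5: 200 μL brought to 2000 μL → factor 2000/200 = 10
Step 6: 500 μL brought to 50 mL → factor 50000/500 = 100
Overall dilution factor = 2 × 20 × 2 × 20 × 10 × 100 = 1.6 × 10^6
Final = 1.00 × 10^7 cells/mL / 1.6 × 10^6 = 6.25 cells/mL

6.25 cells/mL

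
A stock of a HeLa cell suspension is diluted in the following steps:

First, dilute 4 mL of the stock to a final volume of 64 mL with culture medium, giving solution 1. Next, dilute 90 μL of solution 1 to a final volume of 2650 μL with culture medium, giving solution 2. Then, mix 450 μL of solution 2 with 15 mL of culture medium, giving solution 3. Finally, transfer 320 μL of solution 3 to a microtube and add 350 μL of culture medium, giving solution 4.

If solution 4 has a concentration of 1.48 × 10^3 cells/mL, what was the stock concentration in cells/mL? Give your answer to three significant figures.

5.01 × 10^7 cells/mL

Step 1: 4 mL brought to 64 mL → factor 64/4 = 16
Step 2: 90 μL brought to 2650 μL → factor 2650/90 = 29.444
Step 3: 450 μL + 15 mL = 15450 μL total → factor 15450/450 = 34.333
Step 4: 320 μL + 350 μL = 670 μL total → factor 670/320 = 2.0938
Overall dilution factor = 16 × 29.444 × 34.333 × 2.0938 = 33866
Stock = 1.48 × 10^3 cells/mL × 33866 = 5.01 × 10^7 cells/mL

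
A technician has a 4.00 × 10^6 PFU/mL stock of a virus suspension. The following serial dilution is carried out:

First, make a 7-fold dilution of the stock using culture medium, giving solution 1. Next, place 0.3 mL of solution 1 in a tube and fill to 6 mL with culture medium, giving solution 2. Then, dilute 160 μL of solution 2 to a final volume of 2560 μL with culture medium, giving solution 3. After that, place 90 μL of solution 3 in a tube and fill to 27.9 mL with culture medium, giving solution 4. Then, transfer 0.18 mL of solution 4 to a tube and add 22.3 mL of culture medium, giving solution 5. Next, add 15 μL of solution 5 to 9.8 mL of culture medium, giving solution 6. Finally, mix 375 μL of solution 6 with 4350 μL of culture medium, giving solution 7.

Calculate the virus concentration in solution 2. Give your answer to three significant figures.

Step 1: 7-fold → factor 7
Step 2: 0.3 mL brought to 6 mL → factor 6/0.3 = 20
Dilution factor through solution 2 = 7 × 20 = 140
[solution 2] = 4.00 × 10^6 PFU/mL / 140 = 2.86 × 10^4 PFU/mL

2.86 × 10^4 PFU/mL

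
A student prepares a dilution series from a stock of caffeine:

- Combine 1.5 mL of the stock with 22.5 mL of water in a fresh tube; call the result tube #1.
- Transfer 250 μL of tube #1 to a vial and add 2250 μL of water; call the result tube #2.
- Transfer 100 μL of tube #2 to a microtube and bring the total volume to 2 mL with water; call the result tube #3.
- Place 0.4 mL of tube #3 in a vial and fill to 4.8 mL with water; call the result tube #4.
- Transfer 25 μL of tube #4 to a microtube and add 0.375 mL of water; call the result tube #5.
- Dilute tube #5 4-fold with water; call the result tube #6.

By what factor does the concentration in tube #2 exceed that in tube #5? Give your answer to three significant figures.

3.84 × 10^3

Step 1: 1.5 mL + 22.5 mL = 24 mL total → factor 24/1.5 = 16
Step 2: 250 μL + 2250 μL = 2500 μL total → factor 2500/250 = 10
Step 3: 100 μL brought to 2 mL → factor 2000/100 = 20
Step 4: 0.4 mL brought to 4.8 mL → factor 4.8/0.4 = 12
Step 5: 25 μL + 0.375 mL = 400 μL total → factor 400/25 = 16
Dilution factor to tube #2 = 160; to tube #5 = 6.144 × 10^5
[tube #2]/[tube #5] = (factor to tube #5)/(factor to tube #2) = 6.144 × 10^5/160 = 3.84 × 10^3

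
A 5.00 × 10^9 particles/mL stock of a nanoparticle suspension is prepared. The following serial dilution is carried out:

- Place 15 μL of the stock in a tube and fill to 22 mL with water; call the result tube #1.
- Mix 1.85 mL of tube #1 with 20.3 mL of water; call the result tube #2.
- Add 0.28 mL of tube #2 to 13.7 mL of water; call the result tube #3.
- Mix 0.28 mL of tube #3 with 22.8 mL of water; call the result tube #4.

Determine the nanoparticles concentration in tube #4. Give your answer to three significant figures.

Step 1: 15 μL brought to 22 mL → factor 22000/15 = 1466.7
Step 2: 1.85 mL + 20.3 mL = 22.15 mL total → factor 22.15/1.85 = 11.973
Step 3: 0.28 mL + 13.7 mL = 13.98 mL total → factor 13.98/0.28 = 49.929
Step 4: 0.28 mL + 22.8 mL = 23.08 mL total → factor 23.08/0.28 = 82.429
Overall dilution factor = 1466.7 × 11.973 × 49.929 × 82.429 = 7.227 × 10^7
Final = 5.00 × 10^9 particles/mL / 7.227 × 10^7 = 69.2 particles/mL

69.2 particles/mL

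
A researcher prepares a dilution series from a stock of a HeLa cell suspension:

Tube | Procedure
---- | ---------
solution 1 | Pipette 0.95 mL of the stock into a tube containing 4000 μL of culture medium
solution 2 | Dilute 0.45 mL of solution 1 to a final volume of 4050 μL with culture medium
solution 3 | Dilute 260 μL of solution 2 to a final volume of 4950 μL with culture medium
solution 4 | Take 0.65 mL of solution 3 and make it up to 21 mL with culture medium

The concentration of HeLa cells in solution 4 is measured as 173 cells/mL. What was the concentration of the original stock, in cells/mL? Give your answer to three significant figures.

4.99 × 10^6 cells/mL

Step 1: 0.95 mL + 4000 μL = 4.95 mL total → factor 4.95/0.95 = 5.2105
Step 2: 0.45 mL brought to 4050 μL → factor 4.05/0.45 = 9
Step 3: 260 μL brought to 4950 μL → factor 4950/260 = 19.038
Step 4: 0.65 mL brought to 21 mL → factor 21/0.65 = 32.308
Overall dilution factor = 5.2105 × 9 × 19.038 × 32.308 = 28844
Stock = 173 cells/mL × 28844 = 4.99 × 10^6 cells/mL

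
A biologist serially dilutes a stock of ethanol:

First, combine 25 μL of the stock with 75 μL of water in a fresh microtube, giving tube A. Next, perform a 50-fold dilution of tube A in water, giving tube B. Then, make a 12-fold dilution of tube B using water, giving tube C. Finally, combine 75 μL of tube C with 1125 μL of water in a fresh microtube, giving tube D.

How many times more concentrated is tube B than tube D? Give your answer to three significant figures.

192

Step 1: 25 μL + 75 μL = 100 μL total → factor 100/25 = 4
Step 2: 50-fold → factor 50
Step 3: 12-fold → factor 12
Step 4: 75 μL + 1125 μL = 1200 μL total → factor 1200/75 = 16
Dilution factor to tube B = 200; to tube D = 38400
[tube B]/[tube D] = (factor to tube D)/(factor to tube B) = 38400/200 = 192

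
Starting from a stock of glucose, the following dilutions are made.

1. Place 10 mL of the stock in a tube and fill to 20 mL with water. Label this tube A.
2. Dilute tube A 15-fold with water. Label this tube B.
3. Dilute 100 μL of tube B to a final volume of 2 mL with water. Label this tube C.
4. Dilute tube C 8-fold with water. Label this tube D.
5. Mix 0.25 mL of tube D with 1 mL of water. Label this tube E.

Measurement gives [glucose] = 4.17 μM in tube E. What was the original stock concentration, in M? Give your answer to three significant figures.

0.100 M

Step 1: 10 mL brought to 20 mL → factor 20/10 = 2
Step 2: 15-fold → factor 15
Step 3: 100 μL brought to 2 mL → factor 2000/100 = 20
Step 4: 8-fold → factor 8
Step 5: 0.25 mL + 1 mL = 1.25 mL total → factor 1.25/0.25 = 5
Overall dilution factor = 2 × 15 × 20 × 8 × 5 = 24000
Stock = 4.17 μM × 24000 = 1.001 × 10^5 μM = 0.100 M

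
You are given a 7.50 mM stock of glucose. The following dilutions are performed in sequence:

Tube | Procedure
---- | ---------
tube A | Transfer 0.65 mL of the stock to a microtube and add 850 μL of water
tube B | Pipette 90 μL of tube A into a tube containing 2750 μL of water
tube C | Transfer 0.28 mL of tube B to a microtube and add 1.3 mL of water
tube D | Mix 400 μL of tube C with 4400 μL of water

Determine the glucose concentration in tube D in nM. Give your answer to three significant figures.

1.52 × 10^3 nM

Step 1: 0.65 mL + 850 μL = 1.5 mL total → factor 1.5/0.65 = 2.3077
Step 2: 90 μL + 2750 μL = 2840 μL total → factor 2840/90 = 31.556
Step 3: 0.28 mL + 1.3 mL = 1.58 mL total → factor 1.58/0.28 = 5.6429
Step 4: 400 μL + 4400 μL = 4800 μL total → factor 4800/400 = 12
Overall dilution factor = 2.3077 × 31.556 × 5.6429 × 12 = 4931
Final = 7.50 mM / 4931 = 0.001521 mM = 1.52 × 10^3 nM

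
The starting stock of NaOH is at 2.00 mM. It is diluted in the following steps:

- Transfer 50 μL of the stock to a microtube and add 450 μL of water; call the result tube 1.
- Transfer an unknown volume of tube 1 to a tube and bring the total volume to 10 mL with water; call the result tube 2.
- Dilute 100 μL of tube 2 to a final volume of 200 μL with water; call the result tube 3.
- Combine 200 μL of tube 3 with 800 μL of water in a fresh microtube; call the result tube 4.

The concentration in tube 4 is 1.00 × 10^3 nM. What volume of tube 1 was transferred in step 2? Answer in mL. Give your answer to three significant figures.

Step 1: 50 μL + 450 μL = 500 μL total → factor 500/50 = 10
Step 2: v brought to 10 mL → factor = 10 mL/v
Step 3: 100 μL brought to 200 μL → factor 200/100 = 2
Step 4: 200 μL + 800 μL = 1000 μL total → factor 1000/200 = 5
Product of known-step factors = 100
Overall factor = 2.00 mM / (1.00 × 10^3 nM) = 2000
Step-2 factor = 2000 / 100 = 20
v = 10 mL / 20 = 0.500 mL

0.500 mL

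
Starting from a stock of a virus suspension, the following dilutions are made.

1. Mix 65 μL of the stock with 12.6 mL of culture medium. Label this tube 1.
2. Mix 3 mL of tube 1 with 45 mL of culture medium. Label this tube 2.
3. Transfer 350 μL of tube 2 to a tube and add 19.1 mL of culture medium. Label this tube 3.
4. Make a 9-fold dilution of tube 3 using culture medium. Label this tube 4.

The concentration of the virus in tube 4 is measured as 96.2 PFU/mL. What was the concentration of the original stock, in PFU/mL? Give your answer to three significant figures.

Step 1: 65 μL + 12.6 mL = 12665 μL total → factor 12665/65 = 194.85
Step 2: 3 mL + 45 mL = 48 mL total → factor 48/3 = 16
Step 3: 350 μL + 19.1 mL = 19450 μL total → factor 19450/350 = 55.571
Step 4: 9-fold → factor 9
Overall dilution factor = 194.85 × 16 × 55.571 × 9 = 1.5592 × 10^6
Stock = 96.2 PFU/mL × 1.5592 × 10^6 = 1.50 × 10^8 PFU/mL

1.50 × 10^8 PFU/mL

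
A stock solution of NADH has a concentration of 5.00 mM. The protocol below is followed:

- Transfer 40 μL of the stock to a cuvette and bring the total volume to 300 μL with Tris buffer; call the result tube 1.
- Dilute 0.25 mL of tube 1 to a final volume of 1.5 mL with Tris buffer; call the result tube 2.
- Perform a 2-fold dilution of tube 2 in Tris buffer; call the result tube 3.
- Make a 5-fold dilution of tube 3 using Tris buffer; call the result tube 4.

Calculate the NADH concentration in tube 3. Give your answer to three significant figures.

Step 1: 40 μL brought to 300 μL → factor 300/40 = 7.5
Step 2: 0.25 mL brought to 1.5 mL → factor 1.5/0.25 = 6
Step 3: 2-fold → factor 2
Dilution factor through tube 3 = 7.5 × 6 × 2 = 90
[tube 3] = 5.00 mM / 90 = 0.0556 mM

0.0556 mM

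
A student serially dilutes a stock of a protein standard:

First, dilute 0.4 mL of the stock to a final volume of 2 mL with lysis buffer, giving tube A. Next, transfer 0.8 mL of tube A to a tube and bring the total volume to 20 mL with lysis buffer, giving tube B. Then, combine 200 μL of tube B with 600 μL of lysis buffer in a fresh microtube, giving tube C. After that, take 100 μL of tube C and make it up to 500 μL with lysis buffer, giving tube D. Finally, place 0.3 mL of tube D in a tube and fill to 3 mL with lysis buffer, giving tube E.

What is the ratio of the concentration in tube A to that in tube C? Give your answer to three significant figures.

Step 1: 0.4 mL brought to 2 mL → factor 2/0.4 = 5
Step 2: 0.8 mL brought to 20 mL → factor 20/0.8 = 25
Step 3: 200 μL + 600 μL = 800 μL total → factor 800/200 = 4
Dilution factor to tube A = 5; to tube C = 500
[tube A]/[tube C] = (factor to tube C)/(factor to tube A) = 500/5 = 100

100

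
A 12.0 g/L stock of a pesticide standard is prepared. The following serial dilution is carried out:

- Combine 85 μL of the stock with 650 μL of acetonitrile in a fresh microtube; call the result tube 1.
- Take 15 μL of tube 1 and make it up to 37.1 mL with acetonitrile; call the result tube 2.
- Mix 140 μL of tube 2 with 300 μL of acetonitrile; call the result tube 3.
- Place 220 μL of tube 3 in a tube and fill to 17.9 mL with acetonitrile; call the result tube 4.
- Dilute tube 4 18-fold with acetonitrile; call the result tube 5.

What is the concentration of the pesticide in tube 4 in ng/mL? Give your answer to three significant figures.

2.19 ng/mL

Step 1: 85 μL + 650 μL = 735 μL total → factor 735/85 = 8.6471
Step 2: 15 μL brought to 37.1 mL → factor 37100/15 = 2473.3
Step 3: 140 μL + 300 μL = 440 μL total → factor 440/140 = 3.1429
Step 4: 220 μL brought to 17.9 mL → factor 17900/220 = 81.364
Dilution factor through tube 4 = 8.6471 × 2473.3 × 3.1429 × 81.364 = 5.469 × 10^6
[tube 4] = 12.0 g/L / 5.469 × 10^6 = 2.194 × 10^-6 g/L = 2.19 ng/mL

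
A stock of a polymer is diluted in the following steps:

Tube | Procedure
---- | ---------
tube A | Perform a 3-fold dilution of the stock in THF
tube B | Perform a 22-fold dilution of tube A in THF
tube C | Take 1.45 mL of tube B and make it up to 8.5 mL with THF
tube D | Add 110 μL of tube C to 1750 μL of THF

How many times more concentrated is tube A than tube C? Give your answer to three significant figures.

129

Step 1: 3-fold → factor 3
Step 2: 22-fold → factor 22
Step 3: 1.45 mL brought to 8.5 mL → factor 8.5/1.45 = 5.8621
Dilution factor to tube A = 3; to tube C = 386.9
[tube A]/[tube C] = (factor to tube C)/(factor to tube A) = 386.9/3 = 129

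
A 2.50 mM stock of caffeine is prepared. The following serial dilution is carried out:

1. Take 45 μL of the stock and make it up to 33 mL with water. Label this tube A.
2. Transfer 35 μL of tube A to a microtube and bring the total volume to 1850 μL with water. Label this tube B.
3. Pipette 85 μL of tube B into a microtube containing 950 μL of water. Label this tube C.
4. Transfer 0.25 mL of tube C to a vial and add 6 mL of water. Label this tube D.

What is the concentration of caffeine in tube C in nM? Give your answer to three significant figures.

5.30 nM

Step 1: 45 μL brought to 33 mL → factor 33000/45 = 733.33
Step 2: 35 μL brought to 1850 μL → factor 1850/35 = 52.857
Step 3: 85 μL + 950 μL = 1035 μL total → factor 1035/85 = 12.176
Dilution factor through tube C = 733.33 × 52.857 × 12.176 = 4.7198 × 10^5
[tube C] = 2.50 mM / 4.7198 × 10^5 = 5.297 × 10^-6 mM = 5.30 nM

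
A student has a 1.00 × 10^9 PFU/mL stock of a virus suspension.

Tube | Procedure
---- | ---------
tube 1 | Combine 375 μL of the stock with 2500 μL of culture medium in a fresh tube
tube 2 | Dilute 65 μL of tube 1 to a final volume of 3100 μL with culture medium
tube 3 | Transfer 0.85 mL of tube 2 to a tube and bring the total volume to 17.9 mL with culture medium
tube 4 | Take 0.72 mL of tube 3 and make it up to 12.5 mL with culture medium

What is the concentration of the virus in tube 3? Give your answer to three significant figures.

Step 1: 375 μL + 2500 μL = 2875 μL total → factor 2875/375 = 7.6667
Step 2: 65 μL brought to 3100 μL → factor 3100/65 = 47.692
Step 3: 0.85 mL brought to 17.9 mL → factor 17.9/0.85 = 21.059
Dilution factor through tube 3 = 7.6667 × 47.692 × 21.059 = 7700
[tube 3] = 1.00 × 10^9 PFU/mL / 7700 = 1.30 × 10^5 PFU/mL

1.30 × 10^5 PFU/mL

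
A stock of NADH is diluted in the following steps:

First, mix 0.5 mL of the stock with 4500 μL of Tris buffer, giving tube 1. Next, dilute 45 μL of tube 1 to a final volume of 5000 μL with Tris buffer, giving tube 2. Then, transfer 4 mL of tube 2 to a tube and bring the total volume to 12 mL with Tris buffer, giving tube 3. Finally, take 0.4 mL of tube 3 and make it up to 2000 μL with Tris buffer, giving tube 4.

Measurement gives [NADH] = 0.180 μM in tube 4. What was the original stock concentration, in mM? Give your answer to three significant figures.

3.00 mM

Step 1: 0.5 mL + 4500 μL = 5 mL total → factor 5/0.5 = 10
Step 2: 45 μL brought to 5000 μL → factor 5000/45 = 111.11
Step 3: 4 mL brought to 12 mL → factor 12/4 = 3
Step 4: 0.4 mL brought to 2000 μL → factor 2/0.4 = 5
Overall dilution factor = 10 × 111.11 × 3 × 5 = 16667
Stock = 0.180 μM × 16667 = 3000 μM = 3.00 mM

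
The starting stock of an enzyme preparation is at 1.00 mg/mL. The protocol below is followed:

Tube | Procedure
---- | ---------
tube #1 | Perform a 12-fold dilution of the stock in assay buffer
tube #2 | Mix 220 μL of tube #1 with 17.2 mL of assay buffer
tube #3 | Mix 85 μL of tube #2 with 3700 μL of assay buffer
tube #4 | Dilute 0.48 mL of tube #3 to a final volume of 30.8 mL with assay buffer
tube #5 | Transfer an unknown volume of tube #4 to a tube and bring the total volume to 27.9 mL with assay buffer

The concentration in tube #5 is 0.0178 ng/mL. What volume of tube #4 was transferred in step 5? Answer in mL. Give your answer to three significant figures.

Step 1: 12-fold → factor 12
Step 2: 220 μL + 17.2 mL = 17420 μL total → factor 17420/220 = 79.182
Step 3: 85 μL + 3700 μL = 3785 μL total → factor 3785/85 = 44.529
Step 4: 0.48 mL brought to 30.8 mL → factor 30.8/0.48 = 64.167
Step 5: v brought to 27.9 mL → factor = 27.9 mL/v
Product of known-step factors = 2.715 × 10^6
Overall factor = 1.00 mg/mL / (0.0178 ng/mL) = 5.618 × 10^7
Step-5 factor = 5.618 × 10^7 / 2.715 × 10^6 = 20.693
v = 27.9 mL / 20.693 = 1.35 mL

1.35 mL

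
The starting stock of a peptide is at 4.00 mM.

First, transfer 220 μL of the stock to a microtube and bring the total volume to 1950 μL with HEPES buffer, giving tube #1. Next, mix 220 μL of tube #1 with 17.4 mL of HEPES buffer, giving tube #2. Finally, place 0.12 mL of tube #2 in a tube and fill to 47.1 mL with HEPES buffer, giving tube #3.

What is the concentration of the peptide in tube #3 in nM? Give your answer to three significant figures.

14.4 nM

Step 1: 220 μL brought to 1950 μL → factor 1950/220 = 8.8636
Step 2: 220 μL + 17.4 mL = 17620 μL total → factor 17620/220 = 80.091
Step 3: 0.12 mL brought to 47.1 mL → factor 47.1/0.12 = 392.5
Overall dilution factor = 8.8636 × 80.091 × 392.5 = 2.7863 × 10^5
Final = 4.00 mM / 2.7863 × 10^5 = 1.436 × 10^-5 mM = 14.4 nM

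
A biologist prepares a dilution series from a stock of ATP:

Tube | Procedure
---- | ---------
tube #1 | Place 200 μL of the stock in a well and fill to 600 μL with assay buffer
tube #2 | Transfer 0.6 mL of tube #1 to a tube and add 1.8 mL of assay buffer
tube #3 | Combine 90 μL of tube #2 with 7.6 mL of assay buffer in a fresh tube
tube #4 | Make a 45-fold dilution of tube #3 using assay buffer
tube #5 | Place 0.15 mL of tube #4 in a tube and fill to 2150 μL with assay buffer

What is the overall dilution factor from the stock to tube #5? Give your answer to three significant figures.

6.61 × 10^5

Step 1: 200 μL brought to 600 μL → factor 600/200 = 3
Step 2: 0.6 mL + 1.8 mL = 2.4 mL total → factor 2.4/0.6 = 4
Step 3: 90 μL + 7.6 mL = 7690 μL total → factor 7690/90 = 85.444
Step 4: 45-fold → factor 45
Step 5: 0.15 mL brought to 2150 μL → factor 2.15/0.15 = 14.333
Overall dilution factor = 3 × 4 × 85.444 × 45 × 14.333 = 6.6134 × 10^5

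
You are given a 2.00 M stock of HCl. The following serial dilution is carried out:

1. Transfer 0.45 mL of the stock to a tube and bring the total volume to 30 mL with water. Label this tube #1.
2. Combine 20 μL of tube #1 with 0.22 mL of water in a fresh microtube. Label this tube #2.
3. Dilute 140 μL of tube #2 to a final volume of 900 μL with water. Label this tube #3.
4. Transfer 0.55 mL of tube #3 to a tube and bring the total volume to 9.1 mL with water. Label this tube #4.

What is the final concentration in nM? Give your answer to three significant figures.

2.35 × 10^4 nM

Step 1: 0.45 mL brought to 30 mL → factor 30/0.45 = 66.667
Step 2: 20 μL + 0.22 mL = 240 μL total → factor 240/20 = 12
Step 3: 140 μL brought to 900 μL → factor 900/140 = 6.4286
Step 4: 0.55 mL brought to 9.1 mL → factor 9.1/0.55 = 16.545
Overall dilution factor = 66.667 × 12 × 6.4286 × 16.545 = 85091
Final = 2.00 M / 85091 = 2.350 × 10^-5 M = 2.35 × 10^4 nM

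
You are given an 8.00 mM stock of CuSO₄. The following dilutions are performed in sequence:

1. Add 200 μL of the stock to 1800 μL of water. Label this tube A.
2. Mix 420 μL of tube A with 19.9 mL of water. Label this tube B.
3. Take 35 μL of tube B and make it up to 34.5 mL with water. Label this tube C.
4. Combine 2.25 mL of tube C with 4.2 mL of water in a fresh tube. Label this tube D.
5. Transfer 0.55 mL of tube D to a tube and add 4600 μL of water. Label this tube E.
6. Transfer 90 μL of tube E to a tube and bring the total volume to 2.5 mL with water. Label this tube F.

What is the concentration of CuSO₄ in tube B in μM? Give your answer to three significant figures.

Step 1: 200 μL + 1800 μL = 2000 μL total → factor 2000/200 = 10
Step 2: 420 μL + 19.9 mL = 20320 μL total → factor 20320/420 = 48.381
Dilution factor through tube B = 10 × 48.381 = 483.81
[tube B] = 8.00 mM / 483.81 = 0.01654 mM = 16.5 μM

16.5 μM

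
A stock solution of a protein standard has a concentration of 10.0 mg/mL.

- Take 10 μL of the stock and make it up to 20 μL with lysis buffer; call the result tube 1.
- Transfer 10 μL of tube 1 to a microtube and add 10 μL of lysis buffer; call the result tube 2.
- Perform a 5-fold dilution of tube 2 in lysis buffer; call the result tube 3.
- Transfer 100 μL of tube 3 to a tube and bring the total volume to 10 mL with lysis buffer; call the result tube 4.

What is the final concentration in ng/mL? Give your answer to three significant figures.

5.00 × 10^3 ng/mL

Step 1: 10 μL brought to 20 μL → factor 20/10 = 2
Step 2: 10 μL + 10 μL = 20 μL total → factor 20/10 = 2
Step 3: 5-fold → factor 5
Step 4: 100 μL brought to 10 mL → factor 10000/100 = 100
Overall dilution factor = 2 × 2 × 5 × 100 = 2000
Final = 10.0 mg/mL / 2000 = 0.005000 mg/mL = 5.00 × 10^3 ng/mL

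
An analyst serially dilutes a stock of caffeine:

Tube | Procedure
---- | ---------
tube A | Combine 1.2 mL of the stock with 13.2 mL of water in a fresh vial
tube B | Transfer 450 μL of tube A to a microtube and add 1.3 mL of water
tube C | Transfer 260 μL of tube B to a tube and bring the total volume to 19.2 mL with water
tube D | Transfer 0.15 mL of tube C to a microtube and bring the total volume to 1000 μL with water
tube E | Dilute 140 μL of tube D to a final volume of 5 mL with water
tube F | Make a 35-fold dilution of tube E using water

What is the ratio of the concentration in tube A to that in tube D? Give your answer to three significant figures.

1.91 × 10^3

Step 1: 1.2 mL + 13.2 mL = 14.4 mL total → factor 14.4/1.2 = 12
Step 2: 450 μL + 1.3 mL = 1750 μL total → factor 1750/450 = 3.8889
Step 3: 260 μL brought to 19.2 mL → factor 19200/260 = 73.846
Step 4: 0.15 mL brought to 1000 μL → factor 1/0.15 = 6.6667
Dilution factor to tube A = 12; to tube D = 22974
[tube A]/[tube D] = (factor to tube D)/(factor to tube A) = 22974/12 = 1.91 × 10^3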